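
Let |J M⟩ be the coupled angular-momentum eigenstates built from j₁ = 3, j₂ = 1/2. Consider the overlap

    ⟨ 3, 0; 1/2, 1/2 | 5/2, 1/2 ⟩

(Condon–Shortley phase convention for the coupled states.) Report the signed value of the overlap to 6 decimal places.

-0.654654  (= −√(3/7))

√[6·1!5!0!/7! · 3!3!1!0!3!2!] = √(432/7)
  +(−1)^1/∏(1,0,2,0,3,0)! = -1/12  (running -1/12)
⟨..|..⟩ = √(432/7)·(-1/12) = -0.654654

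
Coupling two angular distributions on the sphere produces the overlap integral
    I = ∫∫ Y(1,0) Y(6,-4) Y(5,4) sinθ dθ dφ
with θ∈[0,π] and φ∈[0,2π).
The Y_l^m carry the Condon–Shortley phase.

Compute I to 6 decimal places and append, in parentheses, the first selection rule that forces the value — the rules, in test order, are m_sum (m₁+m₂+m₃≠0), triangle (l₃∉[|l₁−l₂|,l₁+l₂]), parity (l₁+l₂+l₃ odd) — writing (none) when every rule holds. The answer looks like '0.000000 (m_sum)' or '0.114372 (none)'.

Rules hold: Σm=0, L=12 even, 5≤5≤7.
N = 3·13·11 = 429
Δ = 2!·0!·10!/13! = 1/858
Racah Σ t=1..1: t=1:−1/14400 = -1/14400
⇒ 3j(1 6 5; 0 0 0)² = 6/143, sgn +1
Racah Σ t=1..1: t=1:−1/362880 = -1/362880
⇒ 3j(1 6 5; 0 -4 4)² = 10/429, sgn +1
4πI² = N·(3j₀)²·(3jₘ)² = 60/143
I = +1·√(0.41958/4π) = 0.18272698
No selection rule forces the value: the integral is nonzero (none).

0.182727 (none)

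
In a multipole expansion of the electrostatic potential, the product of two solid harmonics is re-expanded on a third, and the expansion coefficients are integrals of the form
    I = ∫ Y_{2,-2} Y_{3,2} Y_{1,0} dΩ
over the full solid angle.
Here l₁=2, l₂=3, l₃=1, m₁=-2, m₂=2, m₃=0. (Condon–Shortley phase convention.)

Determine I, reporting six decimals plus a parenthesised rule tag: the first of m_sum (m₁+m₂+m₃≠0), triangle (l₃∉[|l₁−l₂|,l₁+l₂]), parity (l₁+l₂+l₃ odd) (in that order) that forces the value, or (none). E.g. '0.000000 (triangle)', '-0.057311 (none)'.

Rules hold: Σm=0, L=6 even, 1≤1≤5.
N = 5·7·3 = 105
Δ = 4!·0!·2!/7! = 1/105
Racah Σ t=2..2: t=2:+1/4 = 1/4
⇒ 3j(2 3 1; 0 0 0)² = 3/35, sgn -1
Racah Σ t=4..4: t=4:+1/24 = 1/24
⇒ 3j(2 3 1; -2 2 0)² = 1/21, sgn -1
4πI² = N·(3j₀)²·(3jₘ)² = 3/7
I = +1·√(0.428571/4π) = 0.18467439
No selection rule forces the value: the integral is nonzero (none).

0.184674 (none)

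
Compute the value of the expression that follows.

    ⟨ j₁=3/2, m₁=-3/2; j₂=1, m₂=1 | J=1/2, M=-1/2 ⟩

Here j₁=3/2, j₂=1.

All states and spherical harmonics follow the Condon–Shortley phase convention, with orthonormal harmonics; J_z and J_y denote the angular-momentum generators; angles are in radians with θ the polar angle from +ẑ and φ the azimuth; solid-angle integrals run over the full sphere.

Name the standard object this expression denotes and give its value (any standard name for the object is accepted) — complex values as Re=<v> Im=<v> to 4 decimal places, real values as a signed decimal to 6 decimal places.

This is a Clebsch–Gordan (vector-coupling) coefficient.
j₁+j₂−J=2  J+j₁−j₂=1  J−j₁+j₂=0  j₁+j₂+J+1=4
(j₁±m₁, j₂±m₂, J±M) = (0,3,2,0,0,1)
P² = 2
sum k=2..2:
  [2] +1/2 = 1/2
S = 1/2
C² = P²·S² = 1/2 ; C = +0.707107

Clebsch–Gordan coefficient, +√(1/2) ≈ +0.707107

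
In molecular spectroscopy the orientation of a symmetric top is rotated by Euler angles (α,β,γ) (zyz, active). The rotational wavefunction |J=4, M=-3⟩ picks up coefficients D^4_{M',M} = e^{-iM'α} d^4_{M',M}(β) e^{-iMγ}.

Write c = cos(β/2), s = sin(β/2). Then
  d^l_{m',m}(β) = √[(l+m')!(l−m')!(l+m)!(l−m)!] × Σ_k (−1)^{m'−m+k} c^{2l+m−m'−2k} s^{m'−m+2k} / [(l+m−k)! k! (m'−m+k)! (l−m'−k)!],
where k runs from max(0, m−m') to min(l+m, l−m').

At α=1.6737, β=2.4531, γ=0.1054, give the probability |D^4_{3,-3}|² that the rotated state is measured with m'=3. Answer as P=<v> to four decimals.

Split into d^4_{3,-3}(β=2.4531) × two z-phases.
With c≡cos(β/2)=0.337487 and s≡sin(β/2)=0.941330, N=[5040·1·1·5040]^{1/2}=5040.000000
k∈{0,1} keeps every argument non-negative
  k=0: (−1)^6·5040.0000/(720)·0.3375^2·0.9413^6 = +0.554708
  k=1: (−1)^7·5040.0000/(5040)·0.3375^0·0.9413^8 = -0.616503
d^4_{3,-3}(2.4531) = +0.554708 -0.616503 = -0.061795
|D^4_{3,-3}|² = |d^4_{3,-3}(β)|² = (-0.061795)² = 0.003819 (the z-rotation phases have unit modulus)

P=0.0038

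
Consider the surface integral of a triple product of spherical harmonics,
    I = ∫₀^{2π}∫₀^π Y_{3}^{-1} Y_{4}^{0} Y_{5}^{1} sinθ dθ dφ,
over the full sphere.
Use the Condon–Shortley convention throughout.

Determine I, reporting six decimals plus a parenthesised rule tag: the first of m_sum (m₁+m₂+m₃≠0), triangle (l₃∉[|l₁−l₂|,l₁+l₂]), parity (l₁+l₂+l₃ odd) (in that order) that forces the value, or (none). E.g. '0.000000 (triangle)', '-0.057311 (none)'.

Checks pass: Σm=0; 12 even; l₃=5∈[1,7].
(2·3+1)(2·4+1)(2·5+1) = 693
Δ: 2! 4! 6! / 13! → 1/180180
sum: t=0:+1/576 t=1:−1/144 t=2:+1/576 = -1/288
3j²(3 4 5; 0 0 0) = Δ·Π!·Σ² = 20/1001  (sign +1)
sum: t=0:+1/2304 t=1:−1/216 t=2:+1/384 = -11/6912
3j²(3 4 5; -1 0 1) = Δ·Π!·Σ² = 11/1638  (sign -1)
combine: 4πI² = 693·20/1001·11/1638 = 110/1183
take √, sign -1: I = -0.08601992
No selection rule forces the value: the integral is nonzero (none).

-0.086020 (none)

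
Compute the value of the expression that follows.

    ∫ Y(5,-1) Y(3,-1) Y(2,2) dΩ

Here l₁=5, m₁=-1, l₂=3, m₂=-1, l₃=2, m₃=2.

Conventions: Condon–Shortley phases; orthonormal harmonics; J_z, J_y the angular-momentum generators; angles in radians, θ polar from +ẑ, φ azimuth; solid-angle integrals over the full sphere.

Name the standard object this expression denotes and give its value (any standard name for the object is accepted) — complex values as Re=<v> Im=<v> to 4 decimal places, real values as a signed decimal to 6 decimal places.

This is a Gaunt coefficient — the integral of a triple product of spherical harmonics over the sphere.
Checks pass: Σm=0; 10 even; l₃=2∈[2,8].
(2·5+1)(2·3+1)(2·2+1) = 385
Δ: 6! 4! 0! / 11! → 1/2310
sum: t=3:−1/144 = -1/144
3j²(5 3 2; 0 0 0) = Δ·Π!·Σ² = 10/231  (sign -1)
sum: t=2:+1/1152 = 1/1152
3j²(5 3 2; -1 -1 2) = Δ·Π!·Σ² = 1/154  (sign +1)
combine: 4πI² = 385·10/231·1/154 = 25/231
take √, sign -1: I = -0.09280237

Gaunt coefficient, -0.092802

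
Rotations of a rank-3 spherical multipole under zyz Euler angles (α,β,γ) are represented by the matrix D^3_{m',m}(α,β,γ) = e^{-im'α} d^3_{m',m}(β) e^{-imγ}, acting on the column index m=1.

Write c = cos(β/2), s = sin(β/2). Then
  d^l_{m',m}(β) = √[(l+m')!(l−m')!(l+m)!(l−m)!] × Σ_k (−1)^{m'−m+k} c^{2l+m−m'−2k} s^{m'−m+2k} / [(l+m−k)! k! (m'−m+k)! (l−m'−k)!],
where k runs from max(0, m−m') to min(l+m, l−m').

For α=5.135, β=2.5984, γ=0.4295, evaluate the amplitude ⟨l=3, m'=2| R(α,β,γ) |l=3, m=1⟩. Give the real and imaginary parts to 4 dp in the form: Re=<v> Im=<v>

D^3_{2,1}(5.1350,2.5984,0.4295) = e^{-i·2·5.1350}·d^3_{2,1}(2.5984)·e^{-i·1·0.4295}. Compute d first:
With c≡cos(β/2)=0.268270 and s≡sin(β/2)=0.963344, N=[120·1·24·2]^{1/2}=75.894664
The bounds max(0,m−m')=0 and min(l+m,l−m')=1 give 2 terms
  k=0: (−1)^1·75.8947/(24)·0.2683^5·0.9633^1 = -0.004233
  k=1: (−1)^2·75.8947/(12)·0.2683^3·0.9633^3 = +0.109166
d^3_{2,1}(2.5984) = -0.004233 +0.109166 = +0.104933
Phases: e^{-i·(2)·5.1350}=-0.663565+0.748118i, e^{-i·(1)·0.4295}=+0.909174-0.416416i ⇒ D=-0.030616+0.100368i

Re=-0.0306 Im=0.1004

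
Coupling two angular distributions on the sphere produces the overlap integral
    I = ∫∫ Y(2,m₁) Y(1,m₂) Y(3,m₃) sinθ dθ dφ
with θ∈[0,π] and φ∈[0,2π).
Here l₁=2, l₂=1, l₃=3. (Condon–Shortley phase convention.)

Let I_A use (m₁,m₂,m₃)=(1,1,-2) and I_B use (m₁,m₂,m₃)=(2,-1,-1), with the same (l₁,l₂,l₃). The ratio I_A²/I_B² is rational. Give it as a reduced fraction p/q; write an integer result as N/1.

10/1

l's match ⇒ only the (l;m) 3-j factors differ between A and B.
A: triangle coeff Δ(2,1,3) = 1/105; Σ_t [0,0]: t=0:+1/12 = 1/12; (3j)²=2/21 [(2 1 3; 1 1 -2)], sign=-1
B: triangle coeff Δ(2,1,3) = 1/105; Σ_t [0,0]: t=0:+1/48 = 1/48; (3j)²=1/105 [(2 1 3; 2 -1 -1)], sign=+1
I_A²/I_B² = (2/21)/(1/105) = 10/1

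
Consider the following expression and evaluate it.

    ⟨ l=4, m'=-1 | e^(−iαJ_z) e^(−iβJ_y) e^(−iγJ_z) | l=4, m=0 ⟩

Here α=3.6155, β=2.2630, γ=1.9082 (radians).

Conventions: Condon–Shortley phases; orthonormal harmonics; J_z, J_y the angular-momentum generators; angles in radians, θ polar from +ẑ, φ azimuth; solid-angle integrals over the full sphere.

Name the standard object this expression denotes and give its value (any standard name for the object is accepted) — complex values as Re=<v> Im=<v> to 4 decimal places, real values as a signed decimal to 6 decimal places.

This is a Wigner D-matrix element — the rotation-matrix element ⟨l m'| R(α,β,γ) |l m⟩ in the angular-momentum basis.
Split into d^4_{-1,0}(β=2.2630) × two z-phases.
With c≡cos(β/2)=0.425303 and s≡sin(β/2)=0.905051, N=[6·120·24·24]^{1/2}=643.987578
The bounds max(0,m−m')=1 and min(l+m,l−m')=4 give 4 terms
  k=1: (−1)^0·643.9876/(144)·0.4253^7·0.9051^1 = +0.010188
  k=2: (−1)^1·643.9876/(24)·0.4253^5·0.9051^3 = -0.276807
  k=3: (−1)^2·643.9876/(24)·0.4253^3·0.9051^5 = +1.253506
  k=4: (−1)^3·643.9876/(144)·0.4253^1·0.9051^7 = -0.946074
d^4_{-1,0}(2.2630) = +0.010188 -0.276807 +1.253506 -0.946074 = +0.040813
D = (-0.889792-0.456366i)·(+0.040813)·(+1.000000+0.000000i) = -0.036315-0.018626i

Wigner D-matrix element, Re=-0.0363 Im=-0.0186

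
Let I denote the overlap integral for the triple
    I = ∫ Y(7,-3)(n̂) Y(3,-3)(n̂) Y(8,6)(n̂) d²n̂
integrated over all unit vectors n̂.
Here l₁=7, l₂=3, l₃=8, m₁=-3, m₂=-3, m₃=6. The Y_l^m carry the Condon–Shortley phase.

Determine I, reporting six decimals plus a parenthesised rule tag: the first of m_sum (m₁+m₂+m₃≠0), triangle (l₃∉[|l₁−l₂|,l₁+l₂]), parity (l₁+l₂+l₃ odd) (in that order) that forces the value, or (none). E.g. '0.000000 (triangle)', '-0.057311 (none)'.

-0.170387 (none)

Rules hold: Σm=0, L=18 even, 4≤8≤10.
N = 15·7·17 = 1785
Δ = 2!·12!·4!/19! = 1/5290740
Racah Σ t=0..2: t=0:+1/7257600 t=1:−1/2073600 t=2:+1/7257600 = -1/4838400
⇒ 3j(7 3 8; 0 0 0)² = 252/20995, sgn -1
Racah Σ t=0..0: t=0:+1/348364800 = 1/348364800
⇒ 3j(7 3 8; -3 -3 6)² = 11/646, sgn +1
4πI² = N·(3j₀)²·(3jₘ)² = 29106/79781
I = -1·√(0.364824/4π) = -0.17038705
No selection rule forces the value: the integral is nonzero (none).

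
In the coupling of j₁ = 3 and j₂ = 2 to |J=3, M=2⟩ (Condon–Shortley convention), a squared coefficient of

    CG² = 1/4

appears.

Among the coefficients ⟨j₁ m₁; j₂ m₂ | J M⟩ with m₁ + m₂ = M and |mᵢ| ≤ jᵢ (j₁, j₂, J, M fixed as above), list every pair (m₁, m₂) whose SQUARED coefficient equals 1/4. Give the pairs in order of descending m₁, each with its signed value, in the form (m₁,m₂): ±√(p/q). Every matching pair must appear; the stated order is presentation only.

(1,1): −√(1/4)

Admissible pairs with m₁+m₂ = M = 2: (0,2), (1,1), (2,0), (3,-1)
  (m₁,m₂)=(3,-1): CG² = 5/12, CG = +√(5/12)
  (m₁,m₂)=(2,0): CG² = 0/1, CG = 0
  (m₁,m₂)=(1,1): CG² = 1/4, CG = −√(1/4)   ← matches the target
  (m₁,m₂)=(0,2): CG² = 1/3, CG = +√(1/3)
Pairs with CG² = 1/4: (1,1): −√(1/4)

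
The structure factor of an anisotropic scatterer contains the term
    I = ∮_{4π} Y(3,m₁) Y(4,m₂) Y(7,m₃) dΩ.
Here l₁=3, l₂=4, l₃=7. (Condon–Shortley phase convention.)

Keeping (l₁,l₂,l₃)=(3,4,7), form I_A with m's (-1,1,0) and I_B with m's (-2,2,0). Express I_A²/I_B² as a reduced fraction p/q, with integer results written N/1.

l's match ⇒ only the (l;m) 3-j factors differ between A and B.
A: triangle coeff Δ(3,4,7) = 1/45045; Σ_t [0,0]: t=0:+1/34560 = 1/34560; (3j)²=7/429 [(3 4 7; -1 1 0)], sign=-1
B: triangle coeff Δ(3,4,7) = 1/45045; Σ_t [0,0]: t=0:+1/172800 = 1/172800; (3j)²=7/2145 [(3 4 7; -2 2 0)], sign=-1
I_A²/I_B² = (7/429)/(7/2145) = 5/1

5/1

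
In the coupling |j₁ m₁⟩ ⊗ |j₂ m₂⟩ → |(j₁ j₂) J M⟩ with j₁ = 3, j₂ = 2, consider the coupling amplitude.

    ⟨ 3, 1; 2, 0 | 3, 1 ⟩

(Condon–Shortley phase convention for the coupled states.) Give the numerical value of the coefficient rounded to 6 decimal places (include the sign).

triangle: 2!*4!*2!/9! = 96/362880
(j±m)!: 4!*2!*2!*2!*4!*2! = 9216
prefactor² = (2J+1)*Δ*N² = 256/15
  k=0: +1/(0!*2!*2!*2!*2!*0!) = 1/16
  k=1: −1/(1!*1!*1!*1!*3!*1!) = -1/6
  k=2: +1/(2!*0!*0!*0!*4!*2!) = 1/96
Σ = -3/32  ⇒  CG² = 256/15*(-3/32)² = 3/20
CG = −√(3/20) = -0.387298

−√(3/20) ≈ -0.387298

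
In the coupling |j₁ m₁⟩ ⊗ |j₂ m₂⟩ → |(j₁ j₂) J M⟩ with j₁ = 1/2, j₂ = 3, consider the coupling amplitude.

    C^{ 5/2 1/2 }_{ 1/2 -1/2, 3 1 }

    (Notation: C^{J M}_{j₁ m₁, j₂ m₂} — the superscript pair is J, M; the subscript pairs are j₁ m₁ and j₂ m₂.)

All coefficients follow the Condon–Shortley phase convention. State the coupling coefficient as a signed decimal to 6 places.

√[6·1!0!5!/7! · 0!1!4!2!3!2!] = √(576/7)
  +(−1)^1/∏(1,0,0,3,0,2)! = -1/12  (running -1/12)
⟨..|..⟩ = √(576/7)·(-1/12) = -0.755929

-0.755929  (= −√(4/7))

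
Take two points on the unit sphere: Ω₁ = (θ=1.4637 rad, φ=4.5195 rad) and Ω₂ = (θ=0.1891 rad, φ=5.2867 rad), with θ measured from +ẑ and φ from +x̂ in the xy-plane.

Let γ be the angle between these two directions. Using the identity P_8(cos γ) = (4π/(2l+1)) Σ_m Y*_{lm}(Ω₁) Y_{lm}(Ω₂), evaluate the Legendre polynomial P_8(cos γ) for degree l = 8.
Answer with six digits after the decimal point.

Term-by-term m-sum for l=8 (normalisation 4π/17 = 0.739198):
  m=-8: Y*=0.01363 - 0.49208j  Y=-0.00000 + 0.00000j  product 0.00000 + 0.00000j
  m=-7: Y*=0.20656 + 0.04632j  Y=0.00001 + 0.00001j  product 0.00000 + 0.00000j
  m=-6: Y*=0.12107 - 0.27594j  Y=0.00021 - 0.00007j  product 0.00001 - 0.00007j
  m=-5: Y*=0.19631 + 0.13614j  Y=0.00057 - 0.00207j  product 0.00039 - 0.00033j
  m=-4: Y*=0.16860 - 0.16399j  Y=-0.01021 - 0.01149j  product -0.00361 - 0.00026j
  m=-3: Y*=0.13592 + 0.20806j  Y=-0.08004 + 0.01227j  product -0.01343 - 0.01499j
  m=-2: Y*=0.18949 - 0.07696j  Y=-0.12203 + 0.27168j  product -0.00222 + 0.06087j
  m=-1: Y*=0.04827 + 0.24715j  Y=0.36146 + 0.55861j  product -0.12061 + 0.11630j
  m=+0: Y*=0.19528 + 0.00000j  Y=0.52576 + 0.00000j  product 0.10267 + 0.00000j
  m=+1: Y*=-0.04827 + 0.24715j  Y=-0.36146 + 0.55861j  product -0.12061 - 0.11630j
  m=+2: Y*=0.18949 + 0.07696j  Y=-0.12203 - 0.27168j  product -0.00222 - 0.06087j
  m=+3: Y*=-0.13592 + 0.20806j  Y=0.08004 + 0.01227j  product -0.01343 + 0.01499j
  m=+4: Y*=0.16860 + 0.16399j  Y=-0.01021 + 0.01149j  product -0.00361 + 0.00026j
  m=+5: Y*=-0.19631 + 0.13614j  Y=-0.00057 - 0.00207j  product 0.00039 + 0.00033j
  m=+6: Y*=0.12107 + 0.27594j  Y=0.00021 + 0.00007j  product 0.00001 + 0.00007j
  m=+7: Y*=-0.20656 + 0.04632j  Y=-0.00001 + 0.00001j  product 0.00000 - 0.00000j
  m=+8: Y*=0.01363 + 0.49208j  Y=-0.00000 - 0.00000j  product 0.00000 - 0.00000j
Total Σ_m = -0.17626 + 0.00000j. Multiply by 0.739198: -0.13029 + 0.00000j. P_8(cos γ) = -0.130292

-0.130292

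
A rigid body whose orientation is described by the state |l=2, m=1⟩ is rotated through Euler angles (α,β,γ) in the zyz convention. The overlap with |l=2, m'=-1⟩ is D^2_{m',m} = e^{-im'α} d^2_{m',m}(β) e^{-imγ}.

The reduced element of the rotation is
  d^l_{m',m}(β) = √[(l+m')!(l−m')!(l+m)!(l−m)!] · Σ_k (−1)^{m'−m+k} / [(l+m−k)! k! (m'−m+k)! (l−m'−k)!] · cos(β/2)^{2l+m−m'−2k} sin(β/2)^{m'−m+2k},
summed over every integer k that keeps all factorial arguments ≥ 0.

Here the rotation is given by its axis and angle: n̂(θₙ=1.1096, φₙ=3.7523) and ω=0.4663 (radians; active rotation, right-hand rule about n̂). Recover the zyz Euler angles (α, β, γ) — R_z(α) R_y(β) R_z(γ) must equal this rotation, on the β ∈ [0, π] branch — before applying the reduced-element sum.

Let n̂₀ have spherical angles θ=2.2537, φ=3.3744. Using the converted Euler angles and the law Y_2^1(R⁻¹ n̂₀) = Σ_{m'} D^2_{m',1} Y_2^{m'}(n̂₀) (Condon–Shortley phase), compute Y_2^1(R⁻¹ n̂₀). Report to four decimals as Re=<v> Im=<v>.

Re=-0.2945 Im=0.0597

Axis–angle → zyz. n̂ = (sinθₙcosφₙ, sinθₙsinφₙ, cosθₙ) = (-0.733649, -0.513534, +0.445020), ω = 0.4663.
R = I cosω + sinω [n̂]ₓ + (1−cosω) n̂n̂ᵀ gives
  R = [+0.950702, -0.159851, -0.265733; +0.240297, +0.921393, +0.305438; +0.196020, -0.354236, +0.914381]
β = atan2(√(R₁₃²+R₂₃²), R₃₃) = 0.416819; α = atan2(R₂₃, R₁₃) mod 2π = 2.286791; γ = atan2(R₃₂, −R₃₁) mod 2π = 4.206969
Need the full column D^2_{m',1} for m'=−2..2 at α=2.2868, β=0.4168, γ=4.2070.
cos(β/2)=0.978361, sin(β/2)=0.206904
d^2_{-2,1}: single k=3 term ⇒ +0.017332;  D = +0.016180+0.006213i
d^2_{-1,1}: k∈[2..3] ⇒ +0.122930 -0.001833 = +0.121097;  D = -0.041454-0.113781i
d^2_{0,1}: k∈[1..2] ⇒ +0.474616 -0.021227 = +0.453390;  D = -0.219520+0.396703i
d^2_{1,1}: k∈[0..1] ⇒ +0.916214 -0.122930 = +0.793284;  D = +0.775761-0.165814i
d^2_{2,1}: single k=0 term ⇒ -0.387523;  D = +0.309849+0.232738i
Y_2^{m'}(θ=2.2537,φ=3.3744) and Σ D·Y over m':
  (+0.0162+0.0062i)·(+0.2077-0.1044i)  (-0.0415-0.1138i)·(+0.3680-0.0873i)  (-0.2195+0.3967i)·(+0.0614+0.0000i)  (+0.7758-0.1658i)·(-0.3680-0.0873i)  (+0.3098+0.2327i)·(+0.2077+0.1044i)
Y_2^1(R⁻¹ n̂) = -0.294518+0.059714i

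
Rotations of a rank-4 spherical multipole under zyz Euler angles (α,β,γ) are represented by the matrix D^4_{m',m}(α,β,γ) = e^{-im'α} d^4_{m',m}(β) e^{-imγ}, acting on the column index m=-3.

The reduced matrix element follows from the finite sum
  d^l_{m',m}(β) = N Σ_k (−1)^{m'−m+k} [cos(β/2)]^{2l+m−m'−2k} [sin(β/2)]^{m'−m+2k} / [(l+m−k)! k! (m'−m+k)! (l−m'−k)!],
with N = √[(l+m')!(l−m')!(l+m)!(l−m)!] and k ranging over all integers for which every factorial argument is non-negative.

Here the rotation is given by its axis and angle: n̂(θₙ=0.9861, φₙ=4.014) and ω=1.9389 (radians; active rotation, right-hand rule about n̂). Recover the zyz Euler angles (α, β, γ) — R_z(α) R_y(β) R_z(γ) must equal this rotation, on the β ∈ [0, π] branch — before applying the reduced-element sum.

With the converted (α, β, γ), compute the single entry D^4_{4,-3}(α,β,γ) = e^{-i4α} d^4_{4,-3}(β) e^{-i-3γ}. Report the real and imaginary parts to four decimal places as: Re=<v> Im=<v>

Axis–angle → zyz. n̂ = (sinθₙcosφₙ, sinθₙsinφₙ, cosθₙ) = (-0.536172, -0.638651, +0.551946), ω = 1.9389.
R = I cosω + sinω [n̂]ₓ + (1−cosω) n̂n̂ᵀ gives
  R = [+0.031082, -0.049324, -0.998299; +0.980620, +0.194801, +0.020907; +0.193438, -0.979602, +0.054423]
β = atan2(√(R₁₃²+R₂₃²), R₃₃) = 1.516346; α = atan2(R₂₃, R₁₃) mod 2π = 3.120653; γ = atan2(R₃₂, −R₃₁) mod 2π = 4.517431
First d^4_{4,-3}(β=1.5163), then the phase factors e^{-i(4)α} and e^{-i(-3)γ}:
Half-angle: c=0.726093, s=0.687596. N=√(40320·1·1·5040)=14255.272709
k: max(0,(-3)−(4))=0 … min(4+(-3),4−(4))=0
  k=0: (−1)^7·14255.2727/(5040)·0.7261^1·0.6876^7 = -0.149235
d^4_{4,-3}(1.5163) = -0.149235
D = (+0.996494+0.083661i)·(-0.149235)·(+0.552095+0.833782i) = -0.071693-0.130886i

Re=-0.0717 Im=-0.1309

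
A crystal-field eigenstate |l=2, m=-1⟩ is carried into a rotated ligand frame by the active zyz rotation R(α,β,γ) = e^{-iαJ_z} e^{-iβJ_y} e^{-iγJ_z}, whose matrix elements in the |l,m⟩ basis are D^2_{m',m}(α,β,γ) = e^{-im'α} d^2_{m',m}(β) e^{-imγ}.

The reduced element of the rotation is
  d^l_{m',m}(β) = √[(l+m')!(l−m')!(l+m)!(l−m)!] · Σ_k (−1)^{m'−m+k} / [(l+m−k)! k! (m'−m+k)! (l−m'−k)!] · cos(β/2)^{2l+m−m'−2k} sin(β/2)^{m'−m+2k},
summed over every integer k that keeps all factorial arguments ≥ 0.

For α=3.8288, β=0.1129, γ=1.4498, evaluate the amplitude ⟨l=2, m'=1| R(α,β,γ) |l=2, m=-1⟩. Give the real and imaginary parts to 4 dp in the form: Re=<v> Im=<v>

Split into d^2_{1,-1}(β=0.1129) × two z-phases.
With c≡cos(β/2)=0.998407 and s≡sin(β/2)=0.056420, N=[6·1·1·6]^{1/2}=6.000000
Admissible k: 0..1 (factorial args all ≥0)
  k=0: (−1)^2·6.0000/(2)·0.9984^2·0.0564^2 = +0.009519
  k=1: (−1)^3·6.0000/(6)·0.9984^0·0.0564^4 = -0.000010
d^2_{1,-1}(0.1129) = +0.009519 -0.000010 = +0.009509
Phases: e^{-i·(1)·3.8288}=-0.773021+0.634381i, e^{-i·(-1)·1.4498}=+0.120701+0.992689i ⇒ D=-0.006876-0.006569i

Re=-0.0069 Im=-0.0066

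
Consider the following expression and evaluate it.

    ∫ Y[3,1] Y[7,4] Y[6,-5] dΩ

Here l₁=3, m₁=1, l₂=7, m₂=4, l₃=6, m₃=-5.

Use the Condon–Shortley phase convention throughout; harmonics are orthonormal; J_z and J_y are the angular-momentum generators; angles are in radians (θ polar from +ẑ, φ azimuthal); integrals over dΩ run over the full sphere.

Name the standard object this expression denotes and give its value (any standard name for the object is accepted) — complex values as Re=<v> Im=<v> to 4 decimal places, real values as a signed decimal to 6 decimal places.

This is a Gaunt coefficient — the integral of a triple product of spherical harmonics over the sphere.
Rules hold: Σm=0, L=16 even, 4≤6≤10.
N = 7·15·13 = 1365
Δ = 4!·2!·10!/17! = 1/2042040
Racah Σ t=1..3: t=1:−1/207360 t=2:+1/57600 t=3:−1/207360 = 1/129600
⇒ 3j(3 7 6; 0 0 0)² = 168/12155, sgn +1
Racah Σ t=1..2: t=1:−1/21772800 t=2:+1/2903040 = 13/43545600
⇒ 3j(3 7 6; 1 4 -5)² = 143/7140, sgn -1
4πI² = N·(3j₀)²·(3jₘ)² = 546/1445
I = -1·√(0.377855/4π) = -0.17340334

Gaunt coefficient, -0.173403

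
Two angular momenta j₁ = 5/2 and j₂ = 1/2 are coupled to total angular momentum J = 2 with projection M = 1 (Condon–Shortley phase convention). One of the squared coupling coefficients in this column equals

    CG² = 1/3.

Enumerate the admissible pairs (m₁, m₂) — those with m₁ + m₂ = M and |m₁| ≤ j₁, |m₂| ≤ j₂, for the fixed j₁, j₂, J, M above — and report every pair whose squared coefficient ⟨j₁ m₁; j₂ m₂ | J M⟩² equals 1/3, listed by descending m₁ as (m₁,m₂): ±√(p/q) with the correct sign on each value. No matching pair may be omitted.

Admissible pairs with m₁+m₂ = M = 1: (1/2,1/2), (3/2,-1/2)
  (m₁,m₂)=(3/2,-1/2): CG² = 2/3, CG = +√(2/3)
  (m₁,m₂)=(1/2,1/2): CG² = 1/3, CG = −√(1/3)   ← matches the target
Pairs with CG² = 1/3: (1/2,1/2): −√(1/3)

(1/2,1/2): −√(1/3)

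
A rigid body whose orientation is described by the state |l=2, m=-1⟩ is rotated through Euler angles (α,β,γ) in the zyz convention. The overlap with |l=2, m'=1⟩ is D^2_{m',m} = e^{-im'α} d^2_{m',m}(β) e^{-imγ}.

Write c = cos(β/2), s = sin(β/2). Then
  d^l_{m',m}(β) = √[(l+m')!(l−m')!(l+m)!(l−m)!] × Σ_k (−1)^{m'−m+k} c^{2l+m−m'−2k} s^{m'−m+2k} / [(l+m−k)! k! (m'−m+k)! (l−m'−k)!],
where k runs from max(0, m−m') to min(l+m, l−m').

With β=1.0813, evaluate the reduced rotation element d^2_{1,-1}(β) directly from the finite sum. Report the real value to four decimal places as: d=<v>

d^2_{1,-1}(β=1.0813) via the finite sum:
c=cos(1.081300/2)=0.857374, s=sin(1.081300/2)=0.514693; N=√[6·1·1·6]=6.000000
The bounds max(0,m−m')=0 and min(l+m,l−m')=1 give 2 terms
  k=0: (−1)^2·6.0000/(2)·0.8574^2·0.5147^2 = +0.584197
  k=1: (−1)^3·6.0000/(6)·0.8574^0·0.5147^4 = -0.070177
d^2_{1,-1}(1.0813) = +0.584197 -0.070177 = +0.514020

d=0.5140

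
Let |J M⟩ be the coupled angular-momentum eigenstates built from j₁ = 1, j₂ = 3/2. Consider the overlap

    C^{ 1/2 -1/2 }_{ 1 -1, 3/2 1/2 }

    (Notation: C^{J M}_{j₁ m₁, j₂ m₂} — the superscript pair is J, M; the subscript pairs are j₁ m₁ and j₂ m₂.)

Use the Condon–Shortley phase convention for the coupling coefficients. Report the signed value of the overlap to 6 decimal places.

triangle: 2!×0!×1!/4! = 2/24
(j±m)!: 0!×2!×2!×1!×0!×1! = 4
prefactor² = (2J+1)×Δ×N² = 2/3
  k=2: +1/(2!×0!×0!×0!×0!×1!) = 1/2
Σ = 1/2  ⇒  CG² = 2/3×(1/2)² = 1/6
CG = +√(1/6) = +0.408248

+√(1/6) = +0.408248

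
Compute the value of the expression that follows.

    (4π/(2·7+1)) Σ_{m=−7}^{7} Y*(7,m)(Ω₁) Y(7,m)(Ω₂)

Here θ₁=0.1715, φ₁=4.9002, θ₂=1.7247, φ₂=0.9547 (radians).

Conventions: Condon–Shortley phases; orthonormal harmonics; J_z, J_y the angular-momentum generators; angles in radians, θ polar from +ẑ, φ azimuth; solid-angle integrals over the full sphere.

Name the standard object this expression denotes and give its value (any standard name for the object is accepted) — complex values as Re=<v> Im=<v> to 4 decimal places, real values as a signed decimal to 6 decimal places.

Legendre polynomial (addition theorem), +0.264437

This sum is the spherical-harmonic addition theorem: it equals the Legendre polynomial P_l(cos γ) of the angle γ between the two directions.
Expand P_7 via completeness: Σ_{m} conj(Y_{7,m}) at Ω₁ times Y_{7,m} at Ω₂ —
  term(m=-7) = (-0.000001, 0.000001)   from Y*(Ω₁)=(-0.000002, 0.000001), Y(Ω₂)=(0.423836, -0.179053)
  term(m=-6) = (-0.000001, 0.000012)   from Y*(Ω₁)=(-0.000020, -0.000041), Y(Ω₂)=(-0.226981, -0.140725)
  term(m=-5) = (-0.000095, -0.000114)   from Y*(Ω₁)=(0.000498, -0.000365), Y(Ω₂)=(-0.014665, -0.239676)
  term(m=-4) = (-0.001701, -0.000126)   from Y*(Ω₁)=(0.004313, 0.004028), Y(Ω₂)=(-0.225261, 0.181122)
  term(m=-3) = (0.004928, -0.004409)   from Y*(Ω₁)=(-0.021650, 0.034270), Y(Ω₂)=(-0.156881, -0.044686)
  term(m=-2) = (0.002091, -0.056452)   from Y*(Ω₁)=(-0.179590, -0.070821), Y(Ω₂)=(0.097200, 0.276007)
  term(m=-1) = (0.052099, 0.054064)   from Y*(Ω₁)=(0.105995, -0.557722), Y(Ω₂)=(-0.076423, 0.107938)
  term(m=+0) = (0.201010, 0.000000)   from Y*(Ω₁)=(0.686434, -0.000000), Y(Ω₂)=(0.292832, 0.000000)
  term(m=+1) = (0.052099, -0.054064)   from Y*(Ω₁)=(-0.105995, -0.557722), Y(Ω₂)=(0.076423, 0.107938)
  term(m=+2) = (0.002091, 0.056452)   from Y*(Ω₁)=(-0.179590, 0.070821), Y(Ω₂)=(0.097200, -0.276007)
  term(m=+3) = (0.004928, 0.004409)   from Y*(Ω₁)=(0.021650, 0.034270), Y(Ω₂)=(0.156881, -0.044686)
  term(m=+4) = (-0.001701, 0.000126)   from Y*(Ω₁)=(0.004313, -0.004028), Y(Ω₂)=(-0.225261, -0.181122)
  term(m=+5) = (-0.000095, 0.000114)   from Y*(Ω₁)=(-0.000498, -0.000365), Y(Ω₂)=(0.014665, -0.239676)
  term(m=+6) = (-0.000001, -0.000012)   from Y*(Ω₁)=(-0.000020, 0.000041), Y(Ω₂)=(-0.226981, 0.140725)
  term(m=+7) = (-0.000001, -0.000001)   from Y*(Ω₁)=(0.000002, 0.000001), Y(Ω₂)=(-0.423836, -0.179053)
Total Σ_m = (0.315649, -0.000000). Multiply by 0.837758: (0.264437, -0.000000). P_7(cos γ) = 0.264437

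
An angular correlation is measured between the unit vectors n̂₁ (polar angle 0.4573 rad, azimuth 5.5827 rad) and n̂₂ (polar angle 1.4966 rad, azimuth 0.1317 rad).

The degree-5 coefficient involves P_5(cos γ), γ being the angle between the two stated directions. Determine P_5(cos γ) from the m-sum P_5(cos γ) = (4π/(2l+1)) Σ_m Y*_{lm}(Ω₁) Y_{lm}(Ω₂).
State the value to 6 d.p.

Addition theorem: P_5(cos γ) = (4π/11) Σ_m Y*_{lm}(Ω₁) Y_{lm}(Ω₂), m = −5…5:
  term(m=-5) = -0.001868+0.003037i   from Y*(Ω₁)=-0.007287+0.002750i, Y(Ω₂)=+0.362065-0.280131i
  term(m=-4) = -0.005291+0.001002i   from Y*(Ω₁)=-0.047188-0.016674i, Y(Ω₂)=+0.093017-0.054101i
  term(m=-3) = +0.048464+0.036465i   from Y*(Ω₁)=-0.094120-0.160395i, Y(Ω₂)=-0.301003+0.125527i
  term(m=-2) = +0.004817+0.051324i   from Y*(Ω₁)=+0.070902-0.413477i, Y(Ω₂)=-0.118642+0.031994i
  term(m=-1) = +0.093807-0.103023i   from Y*(Ω₁)=+0.361058-0.304415i, Y(Ω₂)=+0.292477-0.038743i
  term(m=+0) = -0.006951-0.000000i   from Y*(Ω₁)=-0.054852-0.000000i, Y(Ω₂)=+0.126722+0.000000i
  term(m=+1) = +0.093807+0.103023i   from Y*(Ω₁)=-0.361058-0.304415i, Y(Ω₂)=-0.292477-0.038743i
  term(m=+2) = +0.004817-0.051324i   from Y*(Ω₁)=+0.070902+0.413477i, Y(Ω₂)=-0.118642-0.031994i
  term(m=+3) = +0.048464-0.036465i   from Y*(Ω₁)=+0.094120-0.160395i, Y(Ω₂)=+0.301003+0.125527i
  term(m=+4) = -0.005291-0.001002i   from Y*(Ω₁)=-0.047188+0.016674i, Y(Ω₂)=+0.093017+0.054101i
  term(m=+5) = -0.001868-0.003037i   from Y*(Ω₁)=+0.007287+0.002750i, Y(Ω₂)=-0.362065-0.280131i
Total Σ_m = +0.272906+0.000000i. Multiply by 1.142397: +0.311767+0.000000i. P_5(cos γ) = 0.311767

0.311767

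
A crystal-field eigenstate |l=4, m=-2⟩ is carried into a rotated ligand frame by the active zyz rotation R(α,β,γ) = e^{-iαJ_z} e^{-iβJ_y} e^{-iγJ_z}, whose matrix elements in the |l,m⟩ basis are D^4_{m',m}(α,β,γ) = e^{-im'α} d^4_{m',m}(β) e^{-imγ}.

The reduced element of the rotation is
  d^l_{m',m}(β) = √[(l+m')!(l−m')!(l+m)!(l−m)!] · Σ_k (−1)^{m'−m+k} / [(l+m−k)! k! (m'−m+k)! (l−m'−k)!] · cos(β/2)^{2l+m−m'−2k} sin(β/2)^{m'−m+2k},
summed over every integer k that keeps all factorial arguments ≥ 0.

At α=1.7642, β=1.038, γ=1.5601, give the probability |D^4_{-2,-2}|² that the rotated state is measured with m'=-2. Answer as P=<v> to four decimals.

P=0.1816

D^4_{-2,-2}(1.7642,1.0380,1.5601) = e^{-i·-2·1.7642}·d^4_{-2,-2}(1.0380)·e^{-i·-2·1.5601}. Compute d first:
c=cos(1.038000/2)=0.868316, s=sin(1.038000/2)=0.496012; N=√[2·720·2·720]=1440.000000
Admissible k: 0..2 (factorial args all ≥0)
  k=0: (−1)^0·1440.0000/(1440)·0.8683^8·0.4960^0 = +0.323162
  k=1: (−1)^1·1440.0000/(120)·0.8683^6·0.4960^2 = -1.265411
  k=2: (−1)^2·1440.0000/(96)·0.8683^4·0.4960^4 = +0.516144
d^4_{-2,-2}(1.0380) = +0.323162 -1.265411 +0.516144 = -0.426104
|D^4_{-2,-2}|² = |d^4_{-2,-2}(β)|² = (-0.426104)² = 0.181565 (the z-rotation phases have unit modulus)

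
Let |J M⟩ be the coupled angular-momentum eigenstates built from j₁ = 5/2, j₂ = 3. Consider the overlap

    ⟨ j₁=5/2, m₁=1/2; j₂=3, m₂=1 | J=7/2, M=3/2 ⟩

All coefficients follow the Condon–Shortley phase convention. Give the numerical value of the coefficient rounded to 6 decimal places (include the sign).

j₁+j₂−J=2  J+j₁−j₂=3  J−j₁+j₂=4  j₁+j₂+J+1=10
(j₁±m₁, j₂±m₂, J±M) = (3,2,4,2,5,2)
P² = 3072/35
sum k=0..2:
  [0] +1/96 = 1/96
  [1] −1/12 = -1/12
  [2] +1/48 = 1/48
S = -5/96
C² = P²·S² = 5/21 ; C = -0.487950

-0.487950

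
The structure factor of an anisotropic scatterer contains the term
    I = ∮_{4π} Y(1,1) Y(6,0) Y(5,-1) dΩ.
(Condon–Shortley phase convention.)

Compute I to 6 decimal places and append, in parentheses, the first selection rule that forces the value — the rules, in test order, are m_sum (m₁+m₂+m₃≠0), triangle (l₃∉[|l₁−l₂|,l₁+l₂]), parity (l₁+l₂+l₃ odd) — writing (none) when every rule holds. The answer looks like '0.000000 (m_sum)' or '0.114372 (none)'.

0.158246 (none)

Rules hold: Σm=0, L=12 even, 5≤5≤7.
N = 3·13·11 = 429
Δ = 2!·0!·10!/13! = 1/858
Racah Σ t=1..1: t=1:−1/14400 = -1/14400
⇒ 3j(1 6 5; 0 0 0)² = 6/143, sgn +1
Racah Σ t=0..0: t=0:+1/34560 = 1/34560
⇒ 3j(1 6 5; 1 0 -1)² = 5/286, sgn +1
4πI² = N·(3j₀)²·(3jₘ)² = 45/143
I = +1·√(0.314685/4π) = 0.15824621
No selection rule forces the value: the integral is nonzero (none).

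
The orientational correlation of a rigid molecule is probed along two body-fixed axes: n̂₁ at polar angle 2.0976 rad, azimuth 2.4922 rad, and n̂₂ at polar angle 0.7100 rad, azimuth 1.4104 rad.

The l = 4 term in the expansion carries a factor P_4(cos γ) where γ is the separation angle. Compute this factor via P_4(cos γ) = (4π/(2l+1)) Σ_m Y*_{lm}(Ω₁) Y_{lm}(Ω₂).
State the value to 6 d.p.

Addition theorem: P_4(cos γ) = (4π/9) Σ_m Y*_{lm}(Ω₁) Y_{lm}(Ω₂), m = −4…4:
  [-4]  conj(Y_{4,-4})(Ω₁) = -0.211412-0.127885i ; Y_{4,-4}(Ω₂) = +0.064004+0.047812i ; Δ = -0.007417-0.018293i
  [-3]  conj(Y_{4,-3})(Ω₁) = -0.149781-0.377873i ; Y_{4,-3}(Ω₂) = -0.121675+0.233039i ; Δ = +0.106284+0.011073i
  [-2]  conj(Y_{4,-2})(Ω₁) = +0.051675-0.185265i ; Y_{4,-2}(Ω₂) = -0.408130-0.135609i ; Δ = -0.046214+0.068605i
  [-1]  conj(Y_{4,-1})(Ω₁) = -0.201507+0.152994i ; Y_{4,-1}(Ω₂) = +0.038313-0.236811i ; Δ = +0.028510+0.053581i
  [+0]  conj(Y_{4,0})(Ω₁) = -0.248277-0.000000i ; Y_{4,0}(Ω₂) = -0.283185+0.000000i ; Δ = +0.070308+0.000000i
  [+1]  conj(Y_{4,1})(Ω₁) = +0.201507+0.152994i ; Y_{4,1}(Ω₂) = -0.038313-0.236811i ; Δ = +0.028510-0.053581i
  [+2]  conj(Y_{4,2})(Ω₁) = +0.051675+0.185265i ; Y_{4,2}(Ω₂) = -0.408130+0.135609i ; Δ = -0.046214-0.068605i
  [+3]  conj(Y_{4,3})(Ω₁) = +0.149781-0.377873i ; Y_{4,3}(Ω₂) = +0.121675+0.233039i ; Δ = +0.106284-0.011073i
  [+4]  conj(Y_{4,4})(Ω₁) = -0.211412+0.127885i ; Y_{4,4}(Ω₂) = +0.064004-0.047812i ; Δ = -0.007417+0.018293i
Total Σ_m = +0.232636+0.000000i. Multiply by 1.396263: +0.324821+0.000000i. P_4(cos γ) = 0.324821

0.324821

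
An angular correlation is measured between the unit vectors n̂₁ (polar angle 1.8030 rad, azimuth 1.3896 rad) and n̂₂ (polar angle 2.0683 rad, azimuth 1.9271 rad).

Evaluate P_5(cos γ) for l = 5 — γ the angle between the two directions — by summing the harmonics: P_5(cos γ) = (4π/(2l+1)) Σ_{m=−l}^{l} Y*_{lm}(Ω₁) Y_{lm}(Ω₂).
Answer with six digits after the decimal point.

-0.304173

Addition theorem: P_5(cos γ) = (4π/11) Σ_m Y*_{lm}(Ω₁) Y_{lm}(Ω₂), m = −5…5:
  [-5]  conj(Y_{5,-5})(Ω₁) = +0.318830+0.249914i ; Y_{5,-5}(Ω₂) = -0.237859+0.050877i ; Δ = -0.088552-0.043223i
  [-4]  conj(Y_{5,-4})(Ω₁) = -0.226785+0.200834i ; Y_{5,-4}(Ω₂) = -0.060598+0.413302i ; Δ = -0.069263-0.105901i
  [-3]  conj(Y_{5,-3})(Ω₁) = +0.086309+0.142820i ; Y_{5,-3}(Ω₂) = +0.216059+0.118563i ; Δ = +0.001715+0.041091i
  [-2]  conj(Y_{5,-2})(Ω₁) = -0.290495+0.110138i ; Y_{5,-2}(Ω₂) = -0.149696+0.129348i ; Δ = +0.029240-0.054062i
  [-1]  conj(Y_{5,-1})(Ω₁) = +0.017833+0.097341i ; Y_{5,-1}(Ω₂) = +0.107918+0.289955i ; Δ = -0.026300+0.015676i
  [+0]  conj(Y_{5,0})(Ω₁) = -0.308684-0.000000i ; Y_{5,0}(Ω₂) = -0.129778+0.000000i ; Δ = +0.040060+0.000000i
  [+1]  conj(Y_{5,1})(Ω₁) = -0.017833+0.097341i ; Y_{5,1}(Ω₂) = -0.107918+0.289955i ; Δ = -0.026300-0.015676i
  [+2]  conj(Y_{5,2})(Ω₁) = -0.290495-0.110138i ; Y_{5,2}(Ω₂) = -0.149696-0.129348i ; Δ = +0.029240+0.054062i
  [+3]  conj(Y_{5,3})(Ω₁) = -0.086309+0.142820i ; Y_{5,3}(Ω₂) = -0.216059+0.118563i ; Δ = +0.001715-0.041091i
  [+4]  conj(Y_{5,4})(Ω₁) = -0.226785-0.200834i ; Y_{5,4}(Ω₂) = -0.060598-0.413302i ; Δ = -0.069263+0.105901i
  [+5]  conj(Y_{5,5})(Ω₁) = -0.318830+0.249914i ; Y_{5,5}(Ω₂) = +0.237859+0.050877i ; Δ = -0.088552+0.043223i
Σ over m = -0.266259+0.000000i; ×(4π/11) → -0.304173+0.000000i. Real part: -0.304173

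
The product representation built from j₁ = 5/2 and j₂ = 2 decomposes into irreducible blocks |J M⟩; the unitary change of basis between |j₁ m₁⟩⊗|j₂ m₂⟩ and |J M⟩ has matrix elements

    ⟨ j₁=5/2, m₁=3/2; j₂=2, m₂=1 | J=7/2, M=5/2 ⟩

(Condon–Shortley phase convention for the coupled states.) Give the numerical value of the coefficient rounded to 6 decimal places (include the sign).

+0.125988

√[8·1!4!3!/9! · 4!1!3!1!6!1!] = √(2304/7)
  +(−1)^0/∏(0,1,1,3,3,0)! = 1/36  (running 1/36)
  +(−1)^1/∏(1,0,0,2,4,1)! = -1/48  (running 1/144)
⟨..|..⟩ = √(2304/7)·(1/144) = +0.125988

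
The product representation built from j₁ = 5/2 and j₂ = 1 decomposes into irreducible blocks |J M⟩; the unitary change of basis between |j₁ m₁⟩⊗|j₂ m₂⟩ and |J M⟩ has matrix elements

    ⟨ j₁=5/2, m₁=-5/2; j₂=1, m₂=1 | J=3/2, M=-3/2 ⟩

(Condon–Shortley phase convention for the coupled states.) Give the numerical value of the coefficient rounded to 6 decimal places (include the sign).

+0.816497

triangle: 2!*3!*0!/6! = 12/720
(j±m)!: 0!*5!*2!*0!*0!*3! = 1440
prefactor² = (2J+1)*Δ*N² = 96
  k=2: +1/(2!*0!*3!*0!*0!*0!) = 1/12
Σ = 1/12  ⇒  CG² = 96*(1/12)² = 2/3
CG = +√(2/3) = +0.816497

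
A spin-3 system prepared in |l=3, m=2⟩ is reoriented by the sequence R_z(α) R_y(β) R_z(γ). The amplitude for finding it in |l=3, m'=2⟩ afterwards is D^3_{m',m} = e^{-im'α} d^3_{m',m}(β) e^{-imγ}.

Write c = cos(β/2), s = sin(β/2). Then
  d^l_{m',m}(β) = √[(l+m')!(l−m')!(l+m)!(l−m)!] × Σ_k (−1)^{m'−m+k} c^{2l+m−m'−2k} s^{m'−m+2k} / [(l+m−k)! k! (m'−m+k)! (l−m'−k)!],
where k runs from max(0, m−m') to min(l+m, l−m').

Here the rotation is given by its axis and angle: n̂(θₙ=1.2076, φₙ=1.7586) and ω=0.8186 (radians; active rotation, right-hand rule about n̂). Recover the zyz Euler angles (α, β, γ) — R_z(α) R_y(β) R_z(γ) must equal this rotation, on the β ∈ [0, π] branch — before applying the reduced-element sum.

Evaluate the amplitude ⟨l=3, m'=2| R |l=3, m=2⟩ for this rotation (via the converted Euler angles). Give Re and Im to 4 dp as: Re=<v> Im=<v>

Axis–angle → zyz. n̂ = (sinθₙcosφₙ, sinθₙsinφₙ, cosθₙ) = (-0.174522, +0.918330, +0.355264), ω = 0.8186.
R = I cosω + sinω [n̂]ₓ + (1−cosω) n̂n̂ᵀ gives
  R = [+0.692892, -0.310176, +0.650916; +0.208644, +0.950374, +0.230776; -0.690195, -0.024093, +0.723223]
β = atan2(√(R₁₃²+R₂₃²), R₃₃) = 0.762339; α = atan2(R₂₃, R₁₃) mod 2π = 0.340714; γ = atan2(R₃₂, −R₃₁) mod 2π = 6.248292
D^3_{2,2}(0.3407,0.7623,6.2483) = e^{-i·2·0.3407}·d^3_{2,2}(0.7623)·e^{-i·2·6.2483}. Compute d first:
Half-angle: c=0.928230, s=0.372006. N=√(120·1·120·1)=120.000000
k: max(0,(2)−(2))=0 … min(3+(2),3−(2))=1
  k=0: (−1)^0·120.0000/(120)·0.9282^6·0.3720^0 = +0.639638
  k=1: (−1)^1·120.0000/(24)·0.9282^4·0.3720^2 = -0.513681
d^3_{2,2}(0.7623) = +0.639638 -0.513681 = +0.125957
Phases: e^{-i·(2)·0.3407}=+0.776674-0.629903i, e^{-i·(2)·6.2483}=+0.997566+0.069730i ⇒ D=+0.103122-0.072326i

Re=0.1031 Im=-0.0723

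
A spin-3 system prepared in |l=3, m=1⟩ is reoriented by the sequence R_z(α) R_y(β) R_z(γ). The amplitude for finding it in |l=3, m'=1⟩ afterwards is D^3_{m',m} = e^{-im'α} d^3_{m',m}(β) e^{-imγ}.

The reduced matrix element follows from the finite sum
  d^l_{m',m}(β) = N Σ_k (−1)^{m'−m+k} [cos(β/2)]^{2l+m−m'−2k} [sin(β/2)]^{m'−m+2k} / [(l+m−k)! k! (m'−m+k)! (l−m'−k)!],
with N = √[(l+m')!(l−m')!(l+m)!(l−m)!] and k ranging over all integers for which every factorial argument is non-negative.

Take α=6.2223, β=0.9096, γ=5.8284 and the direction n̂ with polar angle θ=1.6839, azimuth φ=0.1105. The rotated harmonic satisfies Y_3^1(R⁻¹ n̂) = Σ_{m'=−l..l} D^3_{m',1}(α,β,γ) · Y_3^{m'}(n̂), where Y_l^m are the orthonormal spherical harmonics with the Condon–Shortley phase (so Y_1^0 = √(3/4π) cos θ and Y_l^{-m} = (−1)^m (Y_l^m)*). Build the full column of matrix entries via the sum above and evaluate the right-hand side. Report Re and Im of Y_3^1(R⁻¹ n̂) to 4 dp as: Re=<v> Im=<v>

Need the full column D^3_{m',1} for m'=−3..3 at α=6.2223, β=0.9096, γ=5.8284.
cos(β/2)=0.898349, sin(β/2)=0.439283
d^3_{-3,1}: single k=4 term ⇒ +0.116389;  D = +0.112106+0.031283i
d^3_{-2,1}: k∈[3..4] ⇒ +0.388685 -0.046469 = +0.342215;  D = +0.323414+0.111868i
d^3_{-1,1}: k∈[2..4] ⇒ +0.754084 -0.240412 +0.007186 = +0.520857;  D = +0.480970+0.199901i
d^3_{0,1}: k∈[1..3] ⇒ +0.890348 -0.638674 +0.050904 = +0.302579;  D = +0.271823+0.132914i
d^3_{1,1}: k∈[0..2] ⇒ +0.525618 -1.005445 +0.180309 = -0.299518;  D = -0.260569-0.147698i
d^3_{2,1}: k∈[0..1] ⇒ -0.812773 +0.388685 = -0.424088;  D = -0.355532-0.231188i
d^3_{3,1}: single k=0 term ⇒ +0.486759;  D = +0.391170+0.289690i
Y_3^{m'}(θ=1.6839,φ=0.1105) and Σ D·Y over m':
  (+0.1121+0.0313i)·(+0.3870-0.1332i)  (+0.3234+0.1119i)·(-0.1111+0.0250i)  (+0.4810+0.1999i)·(-0.2988+0.0332i)  (+0.2718+0.1329i)·(+0.1237+0.0000i)  (-0.2606-0.1477i)·(+0.2988+0.0332i)  (-0.3555-0.2312i)·(-0.1111-0.0250i)  (+0.3912+0.2897i)·(-0.3870-0.1332i)
Y_3^1(R⁻¹ n̂) = -0.259944-0.216963i

Re=-0.2599 Im=-0.2170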